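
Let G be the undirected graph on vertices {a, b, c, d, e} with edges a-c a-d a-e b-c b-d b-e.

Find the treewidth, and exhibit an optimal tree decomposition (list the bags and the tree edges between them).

Treewidth 2.
One optimal decomposition is:
Bags: B1 = {a, b, e}  B2 = {a, b, c}  B3 = {a, b, d}
Tree: B1–B2, B2–B3

Each bag holds 3 vertices, so the decomposition has width 2, which upper-bounds the treewidth. Since a–e–b–c–a is a cycle in G, G is not acyclic. Forests are exactly the graphs of treewidth ≤ 1, so tw(G) ≥ 2. The upper and lower bounds meet at 2, so that is the treewidth.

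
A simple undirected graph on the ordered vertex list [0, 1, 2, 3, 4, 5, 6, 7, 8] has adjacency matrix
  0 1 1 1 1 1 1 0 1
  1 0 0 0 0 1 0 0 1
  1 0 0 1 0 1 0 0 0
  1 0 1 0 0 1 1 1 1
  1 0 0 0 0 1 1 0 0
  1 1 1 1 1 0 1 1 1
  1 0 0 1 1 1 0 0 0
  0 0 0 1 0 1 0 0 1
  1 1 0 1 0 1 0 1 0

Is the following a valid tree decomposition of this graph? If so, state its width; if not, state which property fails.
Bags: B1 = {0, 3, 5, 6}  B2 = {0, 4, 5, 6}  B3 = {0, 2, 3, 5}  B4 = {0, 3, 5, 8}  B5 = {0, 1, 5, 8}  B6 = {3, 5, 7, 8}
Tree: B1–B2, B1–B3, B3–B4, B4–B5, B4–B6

Yes; width 3.

Vertex coverage: the bags together contain {0, 1, 2, 3, 4, 5, 6, 7, 8}, the full vertex set. Edge coverage: each edge of G has both endpoints in at least one bag. Running intersection: for every vertex, the bags containing it form a connected subtree. All three properties hold, so this is a valid tree decomposition of width max|bag| − 1 = 3, and hence tw(G) ≤ 3.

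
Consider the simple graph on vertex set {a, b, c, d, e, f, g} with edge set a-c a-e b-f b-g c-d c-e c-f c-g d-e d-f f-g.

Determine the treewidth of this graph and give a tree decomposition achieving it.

Treewidth 2.
One such decomposition:
Bags: B1 = {c, f, g}  B2 = {c, d, f}  B3 = {b, f, g}  B4 = {c, d, e}  B5 = {a, c, e}
Tree: B1–B2, B1–B3, B2–B4, B4–B5

Each bag holds 3 vertices, so the decomposition has width 2, which upper-bounds the treewidth. For the lower bound, the 3 vertices {c, d, e} are pairwise adjacent, and any tree decomposition puts a clique entirely inside one bag — forcing width ≥ 2. Combining the bounds, tw(G) = 2.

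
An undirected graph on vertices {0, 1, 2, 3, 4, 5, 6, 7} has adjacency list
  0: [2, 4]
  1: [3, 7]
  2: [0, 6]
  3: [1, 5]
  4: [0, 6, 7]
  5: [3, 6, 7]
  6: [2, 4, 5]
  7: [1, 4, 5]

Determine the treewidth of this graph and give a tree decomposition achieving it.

Treewidth 2.
One such decomposition:
Bags: B1 = {1, 3, 5}  B2 = {1, 5, 7}  B3 = {5, 6, 7}  B4 = {4, 6, 7}  B5 = {2, 4, 6}  B6 = {0, 2, 4}
Tree: B1–B2, B2–B3, B3–B4, B4–B5, B5–B6

Each bag holds 3 vertices, so the decomposition has width 2, which upper-bounds the treewidth. The edges 3–1–7–5–3 form a cycle, so G is not a tree and its treewidth is at least 2. Combining the bounds, tw(G) = 2.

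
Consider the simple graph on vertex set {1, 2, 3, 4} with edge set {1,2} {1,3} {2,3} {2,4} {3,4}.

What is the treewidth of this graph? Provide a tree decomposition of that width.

Every bag has size at most 3, so the width is 3 − 1 = 2 and tw(G) ≤ 2. For the lower bound, the 3 vertices {1, 2, 3} are pairwise adjacent, and any tree decomposition puts a clique entirely inside one bag — forcing width ≥ 2. Combining the bounds, tw(G) = 2.

Treewidth 2.
Bags: B1 = {2, 3, 4}  B2 = {1, 2, 3}
Tree: B1–B2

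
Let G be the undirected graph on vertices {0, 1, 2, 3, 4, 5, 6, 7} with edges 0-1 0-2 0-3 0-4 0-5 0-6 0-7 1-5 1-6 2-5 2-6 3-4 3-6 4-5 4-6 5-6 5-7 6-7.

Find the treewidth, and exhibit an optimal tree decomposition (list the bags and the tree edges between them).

Every bag has size at most 4, so the width is 4 − 1 = 3 and tw(G) ≤ 3. On the other hand G contains the 4-clique {0, 3, 4, 6}. A clique must lie in a single bag of any decomposition, so no decomposition can have width below 3. Therefore the treewidth is 3.

Treewidth 3.
One such decomposition:
Bags: B1 = {0, 1, 5, 6}  B2 = {0, 2, 5, 6}  B3 = {0, 5, 6, 7}  B4 = {0, 4, 5, 6}  B5 = {0, 3, 4, 6}
Tree: B1–B2, B1–B3, B1–B4, B4–B5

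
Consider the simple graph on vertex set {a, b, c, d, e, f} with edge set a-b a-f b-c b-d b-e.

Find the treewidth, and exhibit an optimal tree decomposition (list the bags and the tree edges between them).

Treewidth 1.
One optimal decomposition is:
Bags: B1 = {b, d}  B2 = {b, e}  B3 = {a, b}  B4 = {a, f}  B5 = {b, c}
Tree: B1–B2, B2–B3, B3–B4, B2–B5

Every bag has size at most 2, so the width is 2 − 1 = 1 and tw(G) ≤ 1. G has an edge, so its treewidth is at least 1. Hence tw(G) = 1 exactly.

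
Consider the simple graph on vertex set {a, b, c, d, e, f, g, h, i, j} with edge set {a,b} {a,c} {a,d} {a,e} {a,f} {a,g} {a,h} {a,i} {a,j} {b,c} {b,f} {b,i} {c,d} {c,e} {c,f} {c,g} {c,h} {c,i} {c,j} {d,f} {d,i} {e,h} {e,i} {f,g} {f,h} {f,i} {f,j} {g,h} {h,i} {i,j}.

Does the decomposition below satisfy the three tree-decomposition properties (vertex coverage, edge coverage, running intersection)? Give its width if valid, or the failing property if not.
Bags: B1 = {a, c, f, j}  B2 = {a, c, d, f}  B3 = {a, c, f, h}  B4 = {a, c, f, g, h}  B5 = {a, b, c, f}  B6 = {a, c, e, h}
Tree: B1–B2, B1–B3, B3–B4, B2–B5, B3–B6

No — vertex i appears in no bag.

A tree decomposition must satisfy three properties: every vertex lies in some bag; for every edge, both endpoints lie together in some bag; and for every vertex, the bags containing it form a connected subtree. Here vertex i appears in no bag, so the decomposition is invalid.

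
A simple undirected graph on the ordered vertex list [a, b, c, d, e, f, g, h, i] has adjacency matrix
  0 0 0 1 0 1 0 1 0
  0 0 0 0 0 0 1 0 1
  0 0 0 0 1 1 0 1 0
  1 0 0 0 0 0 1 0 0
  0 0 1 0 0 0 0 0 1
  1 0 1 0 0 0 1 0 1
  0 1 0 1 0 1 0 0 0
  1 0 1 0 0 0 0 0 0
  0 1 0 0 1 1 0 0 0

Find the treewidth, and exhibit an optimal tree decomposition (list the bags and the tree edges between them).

Treewidth 3.
Bags: B1 = {b, c, e, i}  B2 = {b, c, f, i}  B3 = {b, c, f, g}  B4 = {c, f, g, h}  B5 = {a, f, g, h}  B6 = {a, d, g, h}
Tree: B1–B2, B2–B3, B3–B4, B4–B5, B5–B6

Every bag has size at most 4, so the width is 4 − 1 = 3 and tw(G) ≤ 3. For the lower bound: the 4 vertex sets {b,e,i}, {c}, {f}, {a,d,g,h} are disjoint, each induces a connected subgraph, and every pair is joined by at least one edge of G. Contracting each set to a single vertex therefore yields K_{4} as a minor, and since treewidth is minor-monotone, tw(G) ≥ tw(K_{4}) = 3. Hence tw(G) = 3 exactly.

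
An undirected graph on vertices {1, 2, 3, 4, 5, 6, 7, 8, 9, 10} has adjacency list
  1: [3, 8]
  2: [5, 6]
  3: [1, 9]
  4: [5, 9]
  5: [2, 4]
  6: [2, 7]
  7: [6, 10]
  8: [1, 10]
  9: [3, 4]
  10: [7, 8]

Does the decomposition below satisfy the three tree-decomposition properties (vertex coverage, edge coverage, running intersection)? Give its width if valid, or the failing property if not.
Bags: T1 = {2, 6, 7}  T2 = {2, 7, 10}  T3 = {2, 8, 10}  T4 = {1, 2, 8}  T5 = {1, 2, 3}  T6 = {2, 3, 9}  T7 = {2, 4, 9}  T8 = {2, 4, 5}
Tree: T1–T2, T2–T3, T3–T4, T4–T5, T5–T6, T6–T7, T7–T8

Yes; width 2.

Vertex coverage: the bags together contain {1, 2, 3, 4, 5, 6, 7, 8, 9, 10}, the full vertex set. Edge coverage: each edge of G has both endpoints in at least one bag. Running intersection: for every vertex, the bags containing it form a connected subtree. All three properties hold, so this is a valid tree decomposition of width max|bag| − 1 = 2, and hence tw(G) ≤ 2.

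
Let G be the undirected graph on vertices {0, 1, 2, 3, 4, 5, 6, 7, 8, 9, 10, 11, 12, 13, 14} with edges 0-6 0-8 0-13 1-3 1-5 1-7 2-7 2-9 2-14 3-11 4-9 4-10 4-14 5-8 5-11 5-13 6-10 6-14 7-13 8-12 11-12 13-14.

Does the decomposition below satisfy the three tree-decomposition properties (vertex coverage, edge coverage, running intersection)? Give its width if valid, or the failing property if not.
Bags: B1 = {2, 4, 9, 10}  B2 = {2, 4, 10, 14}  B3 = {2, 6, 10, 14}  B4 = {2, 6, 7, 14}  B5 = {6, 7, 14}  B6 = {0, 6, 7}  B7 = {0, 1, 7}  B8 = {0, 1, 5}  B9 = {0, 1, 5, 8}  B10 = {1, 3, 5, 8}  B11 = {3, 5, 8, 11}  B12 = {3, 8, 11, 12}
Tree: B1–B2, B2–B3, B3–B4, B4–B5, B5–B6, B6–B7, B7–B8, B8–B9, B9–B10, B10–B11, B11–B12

A tree decomposition must satisfy three properties: every vertex lies in some bag; for every edge, both endpoints lie together in some bag; and for every vertex, the bags containing it form a connected subtree. Here vertex 13 appears in no bag, so the decomposition is invalid.

No — vertex 13 appears in no bag.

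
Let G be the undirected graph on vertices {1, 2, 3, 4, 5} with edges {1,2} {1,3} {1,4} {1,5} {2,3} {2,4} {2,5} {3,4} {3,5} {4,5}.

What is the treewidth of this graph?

4

A width-4 tree decomposition is:
Bags: B1 = {1, 2, 3, 4, 5}
Tree: (single bag)
With just one bag of size 5, the width is 5 − 1 = 4, so tw(G) ≤ 4. Conversely, {1, 2, 3, 4, 5} is a clique of size 5, and the vertices of any clique must share a bag in every tree decomposition; so some bag has ≥ 5 vertices and tw(G) ≥ 4. Combining the bounds, tw(G) = 4.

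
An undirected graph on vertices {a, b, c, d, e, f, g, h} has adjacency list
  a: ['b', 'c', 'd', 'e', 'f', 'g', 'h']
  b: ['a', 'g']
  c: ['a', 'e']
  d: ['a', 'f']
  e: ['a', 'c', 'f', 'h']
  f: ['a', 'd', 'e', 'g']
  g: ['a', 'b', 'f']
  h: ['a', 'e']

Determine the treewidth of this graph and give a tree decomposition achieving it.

The largest bag has 3 vertices, giving width 2; this decomposition certifies tw(G) ≤ 2. On the other hand G contains the 3-clique {a, e, h}. A clique must lie in a single bag of any decomposition, so no decomposition can have width below 2. Hence tw(G) = 2 exactly.

Treewidth 2.
One such decomposition:
Bags: B1 = {a, e, f}  B2 = {a, f, g}  B3 = {a, e, h}  B4 = {a, d, f}  B5 = {a, c, e}  B6 = {a, b, g}
Tree: B1–B2, B1–B3, B2–B4, B3–B5, B2–B6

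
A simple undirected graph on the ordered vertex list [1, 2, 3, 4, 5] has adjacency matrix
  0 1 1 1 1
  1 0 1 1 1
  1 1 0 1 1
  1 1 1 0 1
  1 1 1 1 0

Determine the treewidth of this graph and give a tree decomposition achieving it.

Treewidth 4.
One optimal decomposition is:
Bags: B1 = {1, 2, 3, 4, 5}
Tree: (single bag)

A single bag containing all 5 vertices is trivially a valid decomposition of width 4. On the other hand G contains the 5-clique {1, 2, 3, 4, 5}. A clique must lie in a single bag of any decomposition, so no decomposition can have width below 4. Therefore the treewidth is 4.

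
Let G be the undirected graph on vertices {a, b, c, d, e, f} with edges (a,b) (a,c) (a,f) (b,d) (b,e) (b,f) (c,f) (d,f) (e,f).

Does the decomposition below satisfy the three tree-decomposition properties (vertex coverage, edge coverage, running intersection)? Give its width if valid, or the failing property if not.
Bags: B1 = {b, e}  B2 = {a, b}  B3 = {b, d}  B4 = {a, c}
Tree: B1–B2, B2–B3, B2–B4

A tree decomposition must satisfy three properties: every vertex lies in some bag; for every edge, both endpoints lie together in some bag; and for every vertex, the bags containing it form a connected subtree. Here vertex f appears in no bag, so the decomposition is invalid.

No — vertex f appears in no bag.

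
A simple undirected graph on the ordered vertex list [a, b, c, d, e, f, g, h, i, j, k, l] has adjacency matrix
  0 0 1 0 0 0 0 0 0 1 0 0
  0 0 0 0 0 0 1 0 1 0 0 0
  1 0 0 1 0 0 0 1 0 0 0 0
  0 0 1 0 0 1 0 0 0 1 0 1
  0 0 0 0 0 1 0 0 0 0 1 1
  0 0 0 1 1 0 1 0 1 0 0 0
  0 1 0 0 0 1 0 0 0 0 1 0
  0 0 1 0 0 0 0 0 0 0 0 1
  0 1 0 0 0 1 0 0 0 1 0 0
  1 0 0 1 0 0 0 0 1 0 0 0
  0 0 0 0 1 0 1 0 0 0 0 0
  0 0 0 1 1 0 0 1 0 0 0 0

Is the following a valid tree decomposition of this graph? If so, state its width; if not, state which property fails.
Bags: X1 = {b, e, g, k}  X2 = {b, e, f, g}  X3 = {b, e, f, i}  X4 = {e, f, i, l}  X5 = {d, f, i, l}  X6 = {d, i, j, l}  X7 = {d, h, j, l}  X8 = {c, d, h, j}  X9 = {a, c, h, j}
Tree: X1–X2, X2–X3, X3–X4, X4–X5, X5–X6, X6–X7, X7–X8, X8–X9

Every vertex of G appears in some bag (union = {a, b, c, d, e, f, g, h, i, j, k, l}); every edge is covered by a bag; and for each vertex v the set of bags containing v is connected in the bag tree. The decomposition is therefore valid. The largest bag has 4 vertices, so the width is 3.

Yes; width 3.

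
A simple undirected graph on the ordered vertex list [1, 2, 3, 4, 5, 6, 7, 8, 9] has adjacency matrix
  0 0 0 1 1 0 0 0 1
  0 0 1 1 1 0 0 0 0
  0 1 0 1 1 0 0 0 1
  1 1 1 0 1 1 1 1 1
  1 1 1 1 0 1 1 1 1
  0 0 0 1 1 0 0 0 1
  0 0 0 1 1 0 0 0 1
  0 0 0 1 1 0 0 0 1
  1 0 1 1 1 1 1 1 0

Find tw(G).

3

A width-3 tree decomposition is:
Bags: B1 = {4, 5, 6, 9}  B2 = {4, 5, 8, 9}  B3 = {1, 4, 5, 9}  B4 = {4, 5, 7, 9}  B5 = {3, 4, 5, 9}  B6 = {2, 3, 4, 5}
Tree: B1–B2, B1–B3, B3–B4, B3–B5, B5–B6
The largest bag has 4 vertices, giving width 3; this decomposition certifies tw(G) ≤ 3. Conversely, {1, 4, 5, 9} is a clique of size 4, and the vertices of any clique must share a bag in every tree decomposition; so some bag has ≥ 4 vertices and tw(G) ≥ 3. Combining the bounds, tw(G) = 3.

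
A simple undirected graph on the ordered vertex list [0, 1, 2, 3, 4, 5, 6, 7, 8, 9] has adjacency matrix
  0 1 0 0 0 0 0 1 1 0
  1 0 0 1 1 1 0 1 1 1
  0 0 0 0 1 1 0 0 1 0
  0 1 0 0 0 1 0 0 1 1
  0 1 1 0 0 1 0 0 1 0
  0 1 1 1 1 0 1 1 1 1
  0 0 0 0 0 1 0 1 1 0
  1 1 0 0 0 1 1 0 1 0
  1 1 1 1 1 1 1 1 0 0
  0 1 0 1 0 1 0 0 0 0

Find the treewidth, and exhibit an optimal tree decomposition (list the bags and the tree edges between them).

Treewidth 3.
Bags: B1 = {1, 5, 7, 8}  B2 = {1, 3, 5, 8}  B3 = {0, 1, 7, 8}  B4 = {1, 3, 5, 9}  B5 = {1, 4, 5, 8}  B6 = {2, 4, 5, 8}  B7 = {5, 6, 7, 8}
Tree: B1–B2, B1–B3, B2–B4, B1–B5, B5–B6, B1–B7

Every bag has size at most 4, so the width is 4 − 1 = 3 and tw(G) ≤ 3. Conversely, {0, 1, 7, 8} is a clique of size 4, and the vertices of any clique must share a bag in every tree decomposition; so some bag has ≥ 4 vertices and tw(G) ≥ 3. The upper and lower bounds meet at 3, so that is the treewidth.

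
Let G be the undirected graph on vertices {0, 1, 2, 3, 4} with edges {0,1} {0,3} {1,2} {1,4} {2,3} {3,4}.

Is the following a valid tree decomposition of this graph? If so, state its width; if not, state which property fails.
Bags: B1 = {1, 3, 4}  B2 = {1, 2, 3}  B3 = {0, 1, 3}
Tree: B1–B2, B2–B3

Checking the three conditions: (i) the bags cover all of {0, 1, 2, 3, 4}; (ii) for each edge, some bag contains both endpoints; (iii) the bags containing any fixed vertex form a subtree. All hold, so the decomposition is valid with width 3 − 1 = 2.

Yes; width 2.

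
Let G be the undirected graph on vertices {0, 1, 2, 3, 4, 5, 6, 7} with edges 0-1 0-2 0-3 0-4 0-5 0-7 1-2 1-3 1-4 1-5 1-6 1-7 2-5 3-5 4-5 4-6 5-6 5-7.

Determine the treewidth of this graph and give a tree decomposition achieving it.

Each bag holds 4 vertices, so the decomposition has width 3, which upper-bounds the treewidth. On the other hand G contains the 4-clique {0, 1, 2, 5}. A clique must lie in a single bag of any decomposition, so no decomposition can have width below 3. The upper and lower bounds meet at 3, so that is the treewidth.

Treewidth 3.
Bags: B1 = {0, 1, 2, 5}  B2 = {0, 1, 5, 7}  B3 = {0, 1, 4, 5}  B4 = {1, 4, 5, 6}  B5 = {0, 1, 3, 5}
Tree: B1–B2, B2–B3, B3–B4, B2–B5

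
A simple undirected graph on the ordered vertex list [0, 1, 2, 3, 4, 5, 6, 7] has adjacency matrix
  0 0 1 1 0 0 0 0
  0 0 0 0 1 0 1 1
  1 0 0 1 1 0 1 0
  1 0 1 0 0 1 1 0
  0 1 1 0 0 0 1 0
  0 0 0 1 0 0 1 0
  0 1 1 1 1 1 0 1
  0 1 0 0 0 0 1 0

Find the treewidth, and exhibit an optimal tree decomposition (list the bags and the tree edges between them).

Each bag holds 3 vertices, so the decomposition has width 2, which upper-bounds the treewidth. Conversely, {0, 2, 3} is a clique of size 3, and the vertices of any clique must share a bag in every tree decomposition; so some bag has ≥ 3 vertices and tw(G) ≥ 2. Therefore the treewidth is 2.

Treewidth 2.
One such decomposition:
Bags: B1 = {1, 4, 6}  B2 = {2, 4, 6}  B3 = {1, 6, 7}  B4 = {2, 3, 6}  B5 = {3, 5, 6}  B6 = {0, 2, 3}
Tree: B1–B2, B1–B3, B2–B4, B4–B5, B4–B6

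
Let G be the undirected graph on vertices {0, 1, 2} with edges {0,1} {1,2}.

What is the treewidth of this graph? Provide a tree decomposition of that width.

The largest bag has 2 vertices, giving width 1; this decomposition certifies tw(G) ≤ 1. Any graph with an edge has treewidth ≥ 1, and G has the edge 1–0. The upper and lower bounds meet at 1, so that is the treewidth.

Treewidth 1.
One optimal decomposition is:
Bags: B1 = {0, 1}  B2 = {1, 2}
Tree: B1–B2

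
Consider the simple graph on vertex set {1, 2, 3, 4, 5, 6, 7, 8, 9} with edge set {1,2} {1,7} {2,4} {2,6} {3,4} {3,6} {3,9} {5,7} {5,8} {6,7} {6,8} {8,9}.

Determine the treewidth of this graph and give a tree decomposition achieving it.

Treewidth 3.
Bags: B1 = {3, 5, 8, 9}  B2 = {3, 5, 6, 8}  B3 = {3, 5, 6, 7}  B4 = {3, 4, 6, 7}  B5 = {2, 4, 6, 7}  B6 = {1, 2, 4, 7}
Tree: B1–B2, B2–B3, B3–B4, B4–B5, B5–B6

The largest bag has 4 vertices, giving width 3; this decomposition certifies tw(G) ≤ 3. For the lower bound: the 4 vertex sets {5,8,9}, {3}, {6}, {1,2,4,7} are disjoint, each induces a connected subgraph, and every pair is joined by at least one edge of G. Contracting each set to a single vertex therefore yields K_{4} as a minor, and since treewidth is minor-monotone, tw(G) ≥ tw(K_{4}) = 3. Hence tw(G) = 3 exactly.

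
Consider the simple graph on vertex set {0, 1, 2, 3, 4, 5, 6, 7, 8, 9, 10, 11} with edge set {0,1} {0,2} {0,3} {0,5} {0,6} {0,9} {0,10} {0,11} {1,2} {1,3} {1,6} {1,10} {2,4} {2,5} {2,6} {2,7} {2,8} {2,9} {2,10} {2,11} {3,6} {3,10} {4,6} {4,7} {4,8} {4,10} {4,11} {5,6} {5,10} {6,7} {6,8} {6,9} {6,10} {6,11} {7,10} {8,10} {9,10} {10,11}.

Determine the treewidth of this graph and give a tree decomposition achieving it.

Treewidth 4.
Bags: B1 = {0, 2, 6, 10, 11}  B2 = {2, 4, 6, 10, 11}  B3 = {0, 1, 2, 6, 10}  B4 = {0, 2, 5, 6, 10}  B5 = {0, 2, 6, 9, 10}  B6 = {0, 1, 3, 6, 10}  B7 = {2, 4, 6, 7, 10}  B8 = {2, 4, 6, 8, 10}
Tree: B1–B2, B1–B3, B3–B4, B4–B5, B3–B6, B2–B7, B2–B8

Every bag has size at most 5, so the width is 5 − 1 = 4 and tw(G) ≤ 4. For the lower bound, the 5 vertices {0, 1, 2, 6, 10} are pairwise adjacent, and any tree decomposition puts a clique entirely inside one bag — forcing width ≥ 4. Combining the bounds, tw(G) = 4.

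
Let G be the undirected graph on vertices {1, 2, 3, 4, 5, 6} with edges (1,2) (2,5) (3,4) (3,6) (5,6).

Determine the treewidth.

A width-1 tree decomposition is:
Bags: B1 = {3, 4}  B2 = {3, 6}  B3 = {5, 6}  B4 = {2, 5}  B5 = {1, 2}
Tree: B1–B2, B2–B3, B3–B4, B4–B5
Every bag has size at most 2, so the width is 2 − 1 = 1 and tw(G) ≤ 1. Since G has at least one edge (e.g. 4–3), it is not an edgeless graph, so tw(G) ≥ 1. Combining the bounds, tw(G) = 1.

1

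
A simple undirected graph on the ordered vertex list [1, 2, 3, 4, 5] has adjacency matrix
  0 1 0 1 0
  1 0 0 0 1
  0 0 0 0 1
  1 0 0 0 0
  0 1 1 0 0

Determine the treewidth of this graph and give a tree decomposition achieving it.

Every bag has size at most 2, so the width is 2 − 1 = 1 and tw(G) ≤ 1. Since G has at least one edge (e.g. 5–3), it is not an edgeless graph, so tw(G) ≥ 1. The upper and lower bounds meet at 1, so that is the treewidth.

Treewidth 1.
Bags: B1 = {3, 5}  B2 = {2, 5}  B3 = {1, 2}  B4 = {1, 4}
Tree: B1–B2, B2–B3, B3–B4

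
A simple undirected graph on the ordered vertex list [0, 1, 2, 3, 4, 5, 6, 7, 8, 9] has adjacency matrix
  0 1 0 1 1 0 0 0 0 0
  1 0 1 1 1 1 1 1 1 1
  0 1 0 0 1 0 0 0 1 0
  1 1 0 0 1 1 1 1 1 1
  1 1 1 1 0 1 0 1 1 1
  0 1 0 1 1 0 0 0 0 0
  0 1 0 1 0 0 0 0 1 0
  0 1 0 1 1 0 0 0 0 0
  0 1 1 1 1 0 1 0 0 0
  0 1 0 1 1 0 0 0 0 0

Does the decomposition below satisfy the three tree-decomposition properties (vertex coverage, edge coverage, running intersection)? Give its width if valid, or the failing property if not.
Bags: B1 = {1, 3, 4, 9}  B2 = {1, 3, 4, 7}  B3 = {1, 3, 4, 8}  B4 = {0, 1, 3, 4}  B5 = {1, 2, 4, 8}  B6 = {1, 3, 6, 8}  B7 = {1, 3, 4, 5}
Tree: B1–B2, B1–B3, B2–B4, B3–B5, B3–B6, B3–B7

Every vertex of G appears in some bag (union = {0, 1, 2, 3, 4, 5, 6, 7, 8, 9}); every edge is covered by a bag; and for each vertex v the set of bags containing v is connected in the bag tree. The decomposition is therefore valid. The largest bag has 4 vertices, so the width is 3.

Yes; width 3.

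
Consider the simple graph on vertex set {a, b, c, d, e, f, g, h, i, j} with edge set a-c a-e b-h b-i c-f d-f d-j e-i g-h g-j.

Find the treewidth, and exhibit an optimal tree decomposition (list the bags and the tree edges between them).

Treewidth 2.
One optimal decomposition is:
Bags: B1 = {a, c, e}  B2 = {c, e, i}  B3 = {b, c, i}  B4 = {b, c, h}  B5 = {c, g, h}  B6 = {c, g, j}  B7 = {c, d, j}  B8 = {c, d, f}
Tree: B1–B2, B2–B3, B3–B4, B4–B5, B5–B6, B6–B7, B7–B8

Each bag holds 3 vertices, so the decomposition has width 2, which upper-bounds the treewidth. Since c–a–e–i–b–h–g–j–d–f–c is a cycle in G, G is not acyclic. Forests are exactly the graphs of treewidth ≤ 1, so tw(G) ≥ 2. The upper and lower bounds meet at 2, so that is the treewidth.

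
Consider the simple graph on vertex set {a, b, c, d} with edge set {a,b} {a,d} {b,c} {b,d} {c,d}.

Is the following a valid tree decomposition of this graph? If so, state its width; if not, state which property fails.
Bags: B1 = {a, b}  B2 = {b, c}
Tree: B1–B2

No — vertex d appears in no bag.

A tree decomposition must satisfy three properties: every vertex lies in some bag; for every edge, both endpoints lie together in some bag; and for every vertex, the bags containing it form a connected subtree. Here vertex d appears in no bag, so the decomposition is invalid.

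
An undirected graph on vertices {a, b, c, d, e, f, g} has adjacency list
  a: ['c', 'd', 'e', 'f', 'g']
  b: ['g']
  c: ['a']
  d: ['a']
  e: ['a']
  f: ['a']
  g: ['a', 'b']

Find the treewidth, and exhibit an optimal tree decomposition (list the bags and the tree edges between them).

Each bag holds 2 vertices, so the decomposition has width 1, which upper-bounds the treewidth. Any graph with an edge has treewidth ≥ 1, and G has the edge f–a. Hence tw(G) = 1 exactly.

Treewidth 1.
One optimal decomposition is:
Bags: B1 = {a, f}  B2 = {a, e}  B3 = {a, d}  B4 = {a, c}  B5 = {a, g}  B6 = {b, g}
Tree: B1–B2, B1–B3, B3–B4, B2–B5, B5–B6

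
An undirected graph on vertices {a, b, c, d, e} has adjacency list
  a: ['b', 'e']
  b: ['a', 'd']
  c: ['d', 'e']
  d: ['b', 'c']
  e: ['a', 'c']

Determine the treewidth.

A width-2 tree decomposition is:
Bags: B1 = {a, b, d}  B2 = {a, d, e}  B3 = {c, d, e}
Tree: B1–B2, B2–B3
The largest bag has 3 vertices, giving width 2; this decomposition certifies tw(G) ≤ 2. The edges d–b–a–e–c–d form a cycle, so G is not a tree and its treewidth is at least 2. Therefore the treewidth is 2.

2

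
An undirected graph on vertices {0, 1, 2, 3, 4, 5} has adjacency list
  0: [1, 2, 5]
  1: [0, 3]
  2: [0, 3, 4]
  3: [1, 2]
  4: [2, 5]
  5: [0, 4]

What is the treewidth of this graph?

A width-2 tree decomposition is:
Bags: B1 = {1, 2, 3}  B2 = {0, 1, 2}  B3 = {0, 2, 4}  B4 = {0, 4, 5}
Tree: B1–B2, B2–B3, B3–B4
Each bag holds 3 vertices, so the decomposition has width 2, which upper-bounds the treewidth. Since 3–1–0–2–3 is a cycle in G, G is not acyclic. Forests are exactly the graphs of treewidth ≤ 1, so tw(G) ≥ 2. Combining the bounds, tw(G) = 2.

2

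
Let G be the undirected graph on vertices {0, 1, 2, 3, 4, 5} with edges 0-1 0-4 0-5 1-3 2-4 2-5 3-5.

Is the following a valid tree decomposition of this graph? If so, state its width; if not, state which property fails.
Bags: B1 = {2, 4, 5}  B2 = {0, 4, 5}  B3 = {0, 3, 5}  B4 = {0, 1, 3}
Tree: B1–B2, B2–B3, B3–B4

Yes; width 2.

Vertex coverage: the bags together contain {0, 1, 2, 3, 4, 5}, the full vertex set. Edge coverage: each edge of G has both endpoints in at least one bag. Running intersection: for every vertex, the bags containing it form a connected subtree. All three properties hold, so this is a valid tree decomposition of width max|bag| − 1 = 2, and hence tw(G) ≤ 2.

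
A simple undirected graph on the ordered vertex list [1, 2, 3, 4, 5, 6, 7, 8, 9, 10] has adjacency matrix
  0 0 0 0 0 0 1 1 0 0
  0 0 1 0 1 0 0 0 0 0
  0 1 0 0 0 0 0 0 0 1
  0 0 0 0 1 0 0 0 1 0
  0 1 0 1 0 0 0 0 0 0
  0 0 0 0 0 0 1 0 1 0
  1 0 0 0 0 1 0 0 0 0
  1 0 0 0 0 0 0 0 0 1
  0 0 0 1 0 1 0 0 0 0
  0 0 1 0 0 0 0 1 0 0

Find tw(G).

2

A width-2 tree decomposition is:
Bags: B1 = {2, 3, 5}  B2 = {3, 4, 5}  B3 = {3, 4, 9}  B4 = {3, 6, 9}  B5 = {3, 6, 7}  B6 = {1, 3, 7}  B7 = {1, 3, 8}  B8 = {3, 8, 10}
Tree: B1–B2, B2–B3, B3–B4, B4–B5, B5–B6, B6–B7, B7–B8
The largest bag has 3 vertices, giving width 2; this decomposition certifies tw(G) ≤ 2. The edges 3–2–5–4–9–6–7–1–8–10–3 form a cycle, so G is not a tree and its treewidth is at least 2. Combining the bounds, tw(G) = 2.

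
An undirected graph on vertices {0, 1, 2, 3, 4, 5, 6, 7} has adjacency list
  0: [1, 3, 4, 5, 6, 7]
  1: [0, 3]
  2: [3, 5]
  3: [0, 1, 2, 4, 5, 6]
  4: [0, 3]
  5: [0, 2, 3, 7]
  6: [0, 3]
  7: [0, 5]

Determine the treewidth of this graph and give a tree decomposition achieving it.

Treewidth 2.
One such decomposition:
Bags: B1 = {0, 3, 4}  B2 = {0, 3, 6}  B3 = {0, 3, 5}  B4 = {0, 5, 7}  B5 = {2, 3, 5}  B6 = {0, 1, 3}
Tree: B1–B2, B2–B3, B3–B4, B3–B5, B2–B6

Each bag holds 3 vertices, so the decomposition has width 2, which upper-bounds the treewidth. Conversely, {0, 1, 3} is a clique of size 3, and the vertices of any clique must share a bag in every tree decomposition; so some bag has ≥ 3 vertices and tw(G) ≥ 2. Hence tw(G) = 2 exactly.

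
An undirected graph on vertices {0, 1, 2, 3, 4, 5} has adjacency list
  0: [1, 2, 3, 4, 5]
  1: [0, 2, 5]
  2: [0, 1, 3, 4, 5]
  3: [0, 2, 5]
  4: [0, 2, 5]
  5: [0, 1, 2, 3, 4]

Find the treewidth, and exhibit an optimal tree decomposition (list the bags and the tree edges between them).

The largest bag has 4 vertices, giving width 3; this decomposition certifies tw(G) ≤ 3. Conversely, {0, 1, 2, 5} is a clique of size 4, and the vertices of any clique must share a bag in every tree decomposition; so some bag has ≥ 4 vertices and tw(G) ≥ 3. Therefore the treewidth is 3.

Treewidth 3.
One optimal decomposition is:
Bags: B1 = {0, 2, 4, 5}  B2 = {0, 2, 3, 5}  B3 = {0, 1, 2, 5}
Tree: B1–B2, B1–B3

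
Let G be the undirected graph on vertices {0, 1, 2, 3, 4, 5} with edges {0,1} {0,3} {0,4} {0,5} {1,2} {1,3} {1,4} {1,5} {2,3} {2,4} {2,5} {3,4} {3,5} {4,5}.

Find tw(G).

A width-4 tree decomposition is:
Bags: B1 = {0, 1, 3, 4, 5}  B2 = {1, 2, 3, 4, 5}
Tree: B1–B2
Each bag holds 5 vertices, so the decomposition has width 4, which upper-bounds the treewidth. On the other hand G contains the 5-clique {0, 1, 3, 4, 5}. A clique must lie in a single bag of any decomposition, so no decomposition can have width below 4. Therefore the treewidth is 4.

4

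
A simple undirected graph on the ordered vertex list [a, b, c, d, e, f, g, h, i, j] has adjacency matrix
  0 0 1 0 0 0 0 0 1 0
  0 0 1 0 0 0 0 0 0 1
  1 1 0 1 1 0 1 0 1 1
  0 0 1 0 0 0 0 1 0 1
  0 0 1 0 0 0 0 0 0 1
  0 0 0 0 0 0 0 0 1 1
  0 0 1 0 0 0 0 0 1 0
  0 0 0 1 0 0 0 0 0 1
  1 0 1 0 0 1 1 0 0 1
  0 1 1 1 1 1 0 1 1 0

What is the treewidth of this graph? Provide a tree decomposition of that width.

Treewidth 2.
Bags: B1 = {d, h, j}  B2 = {c, d, j}  B3 = {c, i, j}  B4 = {b, c, j}  B5 = {c, g, i}  B6 = {a, c, i}  B7 = {f, i, j}  B8 = {c, e, j}
Tree: B1–B2, B2–B3, B2–B4, B3–B5, B3–B6, B3–B7, B2–B8

Every bag has size at most 3, so the width is 3 − 1 = 2 and tw(G) ≤ 2. Conversely, {d, h, j} is a clique of size 3, and the vertices of any clique must share a bag in every tree decomposition; so some bag has ≥ 3 vertices and tw(G) ≥ 2. Therefore the treewidth is 2.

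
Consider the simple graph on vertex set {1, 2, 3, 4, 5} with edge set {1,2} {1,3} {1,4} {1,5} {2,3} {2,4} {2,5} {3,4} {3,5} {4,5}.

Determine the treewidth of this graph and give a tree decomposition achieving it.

With just one bag of size 5, the width is 5 − 1 = 4, so tw(G) ≤ 4. Conversely, {1, 2, 3, 4, 5} is a clique of size 5, and the vertices of any clique must share a bag in every tree decomposition; so some bag has ≥ 5 vertices and tw(G) ≥ 4. Combining the bounds, tw(G) = 4.

Treewidth 4.
Bags: B1 = {1, 2, 3, 4, 5}
Tree: (single bag)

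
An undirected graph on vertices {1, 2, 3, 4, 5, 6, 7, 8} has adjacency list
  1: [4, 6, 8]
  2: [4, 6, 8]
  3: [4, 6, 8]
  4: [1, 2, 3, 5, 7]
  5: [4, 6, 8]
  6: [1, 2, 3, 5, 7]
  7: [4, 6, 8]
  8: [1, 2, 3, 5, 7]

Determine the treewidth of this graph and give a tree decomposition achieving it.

Every bag has size at most 4, so the width is 4 − 1 = 3 and tw(G) ≤ 3. For the lower bound: the 4 vertex sets {2,6}, {3,8}, {4}, {1} are disjoint, each induces a connected subgraph, and every pair is joined by at least one edge of G. Contracting each set to a single vertex therefore yields K_{4} as a minor, and since treewidth is minor-monotone, tw(G) ≥ tw(K_{4}) = 3. The upper and lower bounds meet at 3, so that is the treewidth.

Treewidth 3.
Bags: B1 = {2, 4, 6, 8}  B2 = {3, 4, 6, 8}  B3 = {1, 4, 6, 8}  B4 = {4, 5, 6, 8}  B5 = {4, 6, 7, 8}
Tree: B1–B2, B2–B3, B3–B4, B4–B5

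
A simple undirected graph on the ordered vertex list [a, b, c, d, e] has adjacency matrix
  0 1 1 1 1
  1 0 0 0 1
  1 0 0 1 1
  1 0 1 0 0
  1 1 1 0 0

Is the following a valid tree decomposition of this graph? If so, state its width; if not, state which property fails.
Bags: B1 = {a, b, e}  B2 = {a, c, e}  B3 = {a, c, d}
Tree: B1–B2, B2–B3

Checking the three conditions: (i) the bags cover all of {a, b, c, d, e}; (ii) for each edge, some bag contains both endpoints; (iii) the bags containing any fixed vertex form a subtree. All hold, so the decomposition is valid with width 3 − 1 = 2.

Yes; width 2.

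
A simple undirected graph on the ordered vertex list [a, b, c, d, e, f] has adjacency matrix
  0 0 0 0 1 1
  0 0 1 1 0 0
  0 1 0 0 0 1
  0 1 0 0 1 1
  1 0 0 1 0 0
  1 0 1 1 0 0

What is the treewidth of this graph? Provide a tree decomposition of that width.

Treewidth 2.
One such decomposition:
Bags: B1 = {b, c, d}  B2 = {c, d, f}  B3 = {d, e, f}  B4 = {a, e, f}
Tree: B1–B2, B2–B3, B3–B4

Each bag holds 3 vertices, so the decomposition has width 2, which upper-bounds the treewidth. For the lower bound, G contains the cycle b–c–f–d–b, so G is not a forest; only forests have treewidth ≤ 1, hence tw(G) ≥ 2. Combining the bounds, tw(G) = 2.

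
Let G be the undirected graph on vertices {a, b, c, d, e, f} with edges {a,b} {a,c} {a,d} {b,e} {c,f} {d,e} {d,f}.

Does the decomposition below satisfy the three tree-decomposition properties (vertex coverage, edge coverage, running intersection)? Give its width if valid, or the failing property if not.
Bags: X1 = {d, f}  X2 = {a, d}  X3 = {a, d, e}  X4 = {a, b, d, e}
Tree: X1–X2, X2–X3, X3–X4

A tree decomposition must satisfy three properties: every vertex lies in some bag; for every edge, both endpoints lie together in some bag; and for every vertex, the bags containing it form a connected subtree. Here vertex c appears in no bag, so the decomposition is invalid.

No — vertex c appears in no bag.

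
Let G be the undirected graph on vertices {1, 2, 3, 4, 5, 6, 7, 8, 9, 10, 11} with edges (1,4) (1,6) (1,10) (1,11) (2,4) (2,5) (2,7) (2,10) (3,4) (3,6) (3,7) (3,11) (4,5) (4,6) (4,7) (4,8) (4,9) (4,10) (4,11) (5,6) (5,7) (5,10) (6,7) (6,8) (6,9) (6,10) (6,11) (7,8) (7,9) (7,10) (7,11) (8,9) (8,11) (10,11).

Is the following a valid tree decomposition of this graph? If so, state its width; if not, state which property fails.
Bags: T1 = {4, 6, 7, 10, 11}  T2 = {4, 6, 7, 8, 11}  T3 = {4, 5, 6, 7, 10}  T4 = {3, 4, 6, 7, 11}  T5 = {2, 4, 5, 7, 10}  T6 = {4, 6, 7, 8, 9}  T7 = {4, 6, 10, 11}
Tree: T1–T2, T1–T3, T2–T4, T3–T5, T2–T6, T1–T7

A tree decomposition must satisfy three properties: every vertex lies in some bag; for every edge, both endpoints lie together in some bag; and for every vertex, the bags containing it form a connected subtree. Here vertex 1 appears in no bag, so the decomposition is invalid.

No — vertex 1 appears in no bag.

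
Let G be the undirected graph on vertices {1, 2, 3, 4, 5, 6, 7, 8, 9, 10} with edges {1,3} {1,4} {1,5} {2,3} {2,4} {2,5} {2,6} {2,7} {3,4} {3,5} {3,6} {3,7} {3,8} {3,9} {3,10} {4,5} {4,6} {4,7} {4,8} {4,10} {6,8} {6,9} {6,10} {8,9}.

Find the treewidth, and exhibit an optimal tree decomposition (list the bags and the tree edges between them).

Treewidth 3.
One such decomposition:
Bags: B1 = {2, 3, 4, 7}  B2 = {2, 3, 4, 6}  B3 = {2, 3, 4, 5}  B4 = {3, 4, 6, 8}  B5 = {3, 4, 6, 10}  B6 = {1, 3, 4, 5}  B7 = {3, 6, 8, 9}
Tree: B1–B2, B1–B3, B2–B4, B2–B5, B3–B6, B4–B7

The largest bag has 4 vertices, giving width 3; this decomposition certifies tw(G) ≤ 3. For the lower bound, the 4 vertices {3, 6, 8, 9} are pairwise adjacent, and any tree decomposition puts a clique entirely inside one bag — forcing width ≥ 3. Therefore the treewidth is 3.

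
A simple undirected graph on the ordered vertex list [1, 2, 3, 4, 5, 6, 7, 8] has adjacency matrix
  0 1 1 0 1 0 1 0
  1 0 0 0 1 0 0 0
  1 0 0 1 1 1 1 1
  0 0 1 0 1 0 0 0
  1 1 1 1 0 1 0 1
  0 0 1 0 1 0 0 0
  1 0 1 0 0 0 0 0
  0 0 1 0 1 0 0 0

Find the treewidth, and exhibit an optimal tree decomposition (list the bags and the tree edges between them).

Treewidth 2.
Bags: B1 = {1, 3, 5}  B2 = {1, 3, 7}  B3 = {3, 5, 8}  B4 = {3, 4, 5}  B5 = {1, 2, 5}  B6 = {3, 5, 6}
Tree: B1–B2, B1–B3, B3–B4, B1–B5, B1–B6

The largest bag has 3 vertices, giving width 2; this decomposition certifies tw(G) ≤ 2. On the other hand G contains the 3-clique {1, 2, 5}. A clique must lie in a single bag of any decomposition, so no decomposition can have width below 2. Hence tw(G) = 2 exactly.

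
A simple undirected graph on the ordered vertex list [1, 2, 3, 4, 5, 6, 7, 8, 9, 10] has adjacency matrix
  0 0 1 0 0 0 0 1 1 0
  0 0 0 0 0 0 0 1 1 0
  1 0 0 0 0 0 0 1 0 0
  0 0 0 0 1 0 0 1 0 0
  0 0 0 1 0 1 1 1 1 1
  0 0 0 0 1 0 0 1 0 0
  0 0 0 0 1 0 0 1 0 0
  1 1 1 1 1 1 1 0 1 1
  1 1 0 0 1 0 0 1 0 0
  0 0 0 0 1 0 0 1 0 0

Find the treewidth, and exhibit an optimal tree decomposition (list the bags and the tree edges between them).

Treewidth 2.
One optimal decomposition is:
Bags: B1 = {2, 8, 9}  B2 = {5, 8, 9}  B3 = {5, 7, 8}  B4 = {4, 5, 8}  B5 = {1, 8, 9}  B6 = {1, 3, 8}  B7 = {5, 6, 8}  B8 = {5, 8, 10}
Tree: B1–B2, B2–B3, B3–B4, B1–B5, B5–B6, B4–B7, B4–B8

The largest bag has 3 vertices, giving width 2; this decomposition certifies tw(G) ≤ 2. For the lower bound, the 3 vertices {1, 8, 9} are pairwise adjacent, and any tree decomposition puts a clique entirely inside one bag — forcing width ≥ 2. Combining the bounds, tw(G) = 2.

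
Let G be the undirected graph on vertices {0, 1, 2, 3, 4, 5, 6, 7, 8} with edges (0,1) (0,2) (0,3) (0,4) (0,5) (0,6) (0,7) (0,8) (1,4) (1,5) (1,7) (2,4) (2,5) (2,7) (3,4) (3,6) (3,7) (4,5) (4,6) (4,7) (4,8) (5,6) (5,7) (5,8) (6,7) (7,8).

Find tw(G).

A width-4 tree decomposition is:
Bags: B1 = {0, 4, 5, 6, 7}  B2 = {0, 1, 4, 5, 7}  B3 = {0, 4, 5, 7, 8}  B4 = {0, 3, 4, 6, 7}  B5 = {0, 2, 4, 5, 7}
Tree: B1–B2, B2–B3, B1–B4, B3–B5
The largest bag has 5 vertices, giving width 4; this decomposition certifies tw(G) ≤ 4. On the other hand G contains the 5-clique {0, 3, 4, 6, 7}. A clique must lie in a single bag of any decomposition, so no decomposition can have width below 4. Combining the bounds, tw(G) = 4.

4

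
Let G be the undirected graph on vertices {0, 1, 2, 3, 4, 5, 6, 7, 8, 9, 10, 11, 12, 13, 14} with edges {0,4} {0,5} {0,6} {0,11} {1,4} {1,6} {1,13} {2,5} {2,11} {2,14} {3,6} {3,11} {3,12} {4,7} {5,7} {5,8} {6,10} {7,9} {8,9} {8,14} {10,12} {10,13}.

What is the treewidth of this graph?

A width-3 tree decomposition is:
Bags: B1 = {7, 8, 9, 14}  B2 = {5, 7, 8, 14}  B3 = {2, 5, 7, 14}  B4 = {2, 4, 5, 7}  B5 = {0, 2, 4, 5}  B6 = {0, 2, 4, 11}  B7 = {0, 1, 4, 11}  B8 = {0, 1, 6, 11}  B9 = {1, 3, 6, 11}  B10 = {1, 3, 6, 13}  B11 = {3, 6, 10, 13}  B12 = {3, 10, 12, 13}
Tree: B1–B2, B2–B3, B3–B4, B4–B5, B5–B6, B6–B7, B7–B8, B8–B9, B9–B10, B10–B11, B11–B12
Every bag has size at most 4, so the width is 4 − 1 = 3 and tw(G) ≤ 3. For the lower bound: the 4 vertex sets {8,9,14}, {7}, {5}, {0,2,4,11} are disjoint, each induces a connected subgraph, and every pair is joined by at least one edge of G. Contracting each set to a single vertex therefore yields K_{4} as a minor, and since treewidth is minor-monotone, tw(G) ≥ tw(K_{4}) = 3. The upper and lower bounds meet at 3, so that is the treewidth.

3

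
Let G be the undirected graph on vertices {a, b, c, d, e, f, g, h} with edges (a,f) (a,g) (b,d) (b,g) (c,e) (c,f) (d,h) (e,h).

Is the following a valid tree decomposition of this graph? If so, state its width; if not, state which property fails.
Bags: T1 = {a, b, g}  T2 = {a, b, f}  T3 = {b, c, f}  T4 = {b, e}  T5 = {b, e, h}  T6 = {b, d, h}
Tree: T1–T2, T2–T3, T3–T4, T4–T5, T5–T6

A tree decomposition must satisfy three properties: every vertex lies in some bag; for every edge, both endpoints lie together in some bag; and for every vertex, the bags containing it form a connected subtree. Here edge (c,e) lies in no bag, so the decomposition is invalid.

No — edge (c,e) lies in no bag.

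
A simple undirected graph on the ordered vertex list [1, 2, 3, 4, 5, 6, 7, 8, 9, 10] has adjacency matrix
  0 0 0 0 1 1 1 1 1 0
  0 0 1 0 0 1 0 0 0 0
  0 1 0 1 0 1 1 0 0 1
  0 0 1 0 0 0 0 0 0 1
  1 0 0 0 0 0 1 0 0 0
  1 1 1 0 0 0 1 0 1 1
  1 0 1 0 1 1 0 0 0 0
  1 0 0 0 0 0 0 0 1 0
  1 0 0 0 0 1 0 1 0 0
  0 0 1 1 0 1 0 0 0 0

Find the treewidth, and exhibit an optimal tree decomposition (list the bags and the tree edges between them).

The largest bag has 3 vertices, giving width 2; this decomposition certifies tw(G) ≤ 2. For the lower bound, the 3 vertices {1, 8, 9} are pairwise adjacent, and any tree decomposition puts a clique entirely inside one bag — forcing width ≥ 2. Hence tw(G) = 2 exactly.

Treewidth 2.
One such decomposition:
Bags: B1 = {1, 6, 7}  B2 = {3, 6, 7}  B3 = {1, 6, 9}  B4 = {2, 3, 6}  B5 = {3, 6, 10}  B6 = {1, 8, 9}  B7 = {1, 5, 7}  B8 = {3, 4, 10}
Tree: B1–B2, B1–B3, B2–B4, B2–B5, B3–B6, B1–B7, B5–B8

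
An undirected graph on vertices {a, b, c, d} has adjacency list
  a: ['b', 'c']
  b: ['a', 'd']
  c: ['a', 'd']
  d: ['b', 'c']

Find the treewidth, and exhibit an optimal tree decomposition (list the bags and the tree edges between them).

Treewidth 2.
One optimal decomposition is:
Bags: B1 = {a, b, d}  B2 = {a, c, d}
Tree: B1–B2

Each bag holds 3 vertices, so the decomposition has width 2, which upper-bounds the treewidth. Since a–b–d–c–a is a cycle in G, G is not acyclic. Forests are exactly the graphs of treewidth ≤ 1, so tw(G) ≥ 2. Hence tw(G) = 2 exactly.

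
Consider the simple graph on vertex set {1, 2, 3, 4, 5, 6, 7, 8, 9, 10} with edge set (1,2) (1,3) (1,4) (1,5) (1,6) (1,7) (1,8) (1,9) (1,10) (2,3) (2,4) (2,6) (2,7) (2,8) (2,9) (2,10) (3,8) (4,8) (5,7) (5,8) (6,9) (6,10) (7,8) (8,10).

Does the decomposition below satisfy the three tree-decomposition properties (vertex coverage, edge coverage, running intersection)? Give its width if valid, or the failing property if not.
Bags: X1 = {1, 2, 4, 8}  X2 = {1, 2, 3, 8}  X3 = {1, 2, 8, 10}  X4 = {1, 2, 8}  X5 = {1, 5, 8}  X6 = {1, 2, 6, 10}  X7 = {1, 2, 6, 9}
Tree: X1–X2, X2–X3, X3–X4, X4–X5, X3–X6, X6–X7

No — vertex 7 appears in no bag.

A tree decomposition must satisfy three properties: every vertex lies in some bag; for every edge, both endpoints lie together in some bag; and for every vertex, the bags containing it form a connected subtree. Here vertex 7 appears in no bag, so the decomposition is invalid.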